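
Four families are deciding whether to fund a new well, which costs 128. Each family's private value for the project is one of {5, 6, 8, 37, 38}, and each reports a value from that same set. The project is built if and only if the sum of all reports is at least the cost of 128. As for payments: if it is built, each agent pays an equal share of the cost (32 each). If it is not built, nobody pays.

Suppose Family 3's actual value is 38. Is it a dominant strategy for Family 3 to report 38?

Check each profile of the others' reports and compare truth against every alternative report.
Others report (37, 37, 37): truth gives 6, best alternative gives 6.
Others report (37, 37, 38): truth gives 6, best alternative gives 6.
Others report (37, 38, 37): truth gives 6, best alternative gives 6.
Others report (37, 38, 38): truth gives 6, best alternative gives 6.
Others report (38, 37, 37): truth gives 6, best alternative gives 6.
Others report (38, 37, 38): truth gives 6, best alternative gives 6.
(Remaining 119 profiles checked similarly; truth is weakly best in each.)
In every case the truthful report is at least as good as any alternative, so it is a dominant strategy.

Yes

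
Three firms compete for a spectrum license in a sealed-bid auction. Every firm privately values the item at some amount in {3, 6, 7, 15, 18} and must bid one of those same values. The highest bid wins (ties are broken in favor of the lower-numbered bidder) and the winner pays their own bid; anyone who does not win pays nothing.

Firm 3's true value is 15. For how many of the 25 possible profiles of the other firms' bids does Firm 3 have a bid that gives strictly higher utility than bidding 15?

4

Others bid (3, 3): truth gives 0; bid 6 gives 9 > 0. Violating.
Others bid (3, 6): truth gives 0; bid 7 gives 8 > 0. Violating.
Others bid (6, 3): truth gives 0; bid 7 gives 8 > 0. Violating.
Others bid (6, 6): truth gives 0; bid 7 gives 8 > 0. Violating.
Others bid (3, 7): truth gives 0; no alternative beats it.
Others bid (3, 15): truth gives 0; no alternative beats it.
(Checking all 25 profiles: 4 have a profitable deviation, 21 do not.)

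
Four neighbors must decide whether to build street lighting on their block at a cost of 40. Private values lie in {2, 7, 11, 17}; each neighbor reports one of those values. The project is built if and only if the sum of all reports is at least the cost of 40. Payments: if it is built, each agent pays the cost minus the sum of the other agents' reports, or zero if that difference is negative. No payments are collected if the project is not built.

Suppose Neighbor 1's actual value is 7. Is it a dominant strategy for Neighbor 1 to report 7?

Yes

Check each profile of the others' reports and compare truth against every alternative report.
Others report (7, 17, 17): truth gives 7, best alternative gives 7.
Others report (11, 17, 17): truth gives 7, best alternative gives 7.
Others report (17, 7, 17): truth gives 7, best alternative gives 7.
Others report (17, 11, 17): truth gives 7, best alternative gives 7.
Others report (17, 17, 7): truth gives 7, best alternative gives 7.
Others report (17, 17, 11): truth gives 7, best alternative gives 7.
(Remaining 58 profiles checked similarly; truth is weakly best in each.)
In every case the truthful report is at least as good as any alternative, so it is a dominant strategy.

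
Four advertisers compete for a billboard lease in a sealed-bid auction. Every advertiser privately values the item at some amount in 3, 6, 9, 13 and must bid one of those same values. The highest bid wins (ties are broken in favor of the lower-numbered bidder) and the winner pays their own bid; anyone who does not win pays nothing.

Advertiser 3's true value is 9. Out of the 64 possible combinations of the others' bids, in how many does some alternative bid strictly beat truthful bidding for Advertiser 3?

Others bid (3, 3, 3): truth gives 0; bid 6 gives 3 > 0. Violating.
Others bid (3, 3, 6): truth gives 0; bid 6 gives 3 > 0. Violating.
Others bid (3, 3, 9): truth gives 0; no alternative beats it.
Others bid (3, 3, 13): truth gives 0; no alternative beats it.
(Checking all 64 profiles: 2 have a profitable deviation, 62 do not.)

2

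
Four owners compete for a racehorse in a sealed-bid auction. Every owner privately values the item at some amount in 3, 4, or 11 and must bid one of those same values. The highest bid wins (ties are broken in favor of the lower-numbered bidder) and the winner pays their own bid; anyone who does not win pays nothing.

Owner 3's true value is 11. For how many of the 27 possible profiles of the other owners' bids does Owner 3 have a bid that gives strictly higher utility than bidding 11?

Others bid (3, 3, 3): truth gives 0; bid 4 gives 7 > 0. Violating.
Others bid (3, 3, 4): truth gives 0; bid 4 gives 7 > 0. Violating.
Others bid (3, 3, 11): truth gives 0; no alternative beats it.
Others bid (3, 4, 3): truth gives 0; no alternative beats it.
(Checking all 27 profiles: 2 have a profitable deviation, 25 do not.)

2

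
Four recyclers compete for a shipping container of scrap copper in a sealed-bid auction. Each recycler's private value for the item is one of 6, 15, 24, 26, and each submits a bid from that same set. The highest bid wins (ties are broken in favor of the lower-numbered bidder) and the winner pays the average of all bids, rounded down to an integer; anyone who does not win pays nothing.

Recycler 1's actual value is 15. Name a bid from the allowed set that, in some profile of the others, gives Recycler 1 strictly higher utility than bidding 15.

6

Suppose Recycler 2 bids 6, Recycler 3 bids 6 and Recycler 4 bids 6.
Bid 15: wins, pays 8, utility 15 - 8 = 7.
Bid 6: wins, pays 6, utility 15 - 6 = 9.
So bidding 6 beats truth here (9 > 7).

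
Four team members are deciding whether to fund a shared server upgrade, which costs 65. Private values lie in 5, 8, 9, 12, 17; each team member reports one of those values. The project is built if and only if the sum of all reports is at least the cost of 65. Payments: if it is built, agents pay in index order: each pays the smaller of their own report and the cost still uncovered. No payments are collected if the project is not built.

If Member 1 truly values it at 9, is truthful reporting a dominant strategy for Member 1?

Check each profile of the others' reports and compare truth against every alternative report.
Others report (5, 5, 5): truth gives 0, best alternative gives 0.
Others report (5, 5, 8): truth gives 0, best alternative gives 0.
Others report (5, 5, 9): truth gives 0, best alternative gives 0.
Others report (5, 5, 12): truth gives 0, best alternative gives 0.
Others report (5, 5, 17): truth gives 0, best alternative gives 0.
Others report (5, 8, 5): truth gives 0, best alternative gives 0.
(Remaining 119 profiles checked similarly; truth is weakly best in each.)
In every case the truthful report is at least as good as any alternative, so it is a dominant strategy.

Yes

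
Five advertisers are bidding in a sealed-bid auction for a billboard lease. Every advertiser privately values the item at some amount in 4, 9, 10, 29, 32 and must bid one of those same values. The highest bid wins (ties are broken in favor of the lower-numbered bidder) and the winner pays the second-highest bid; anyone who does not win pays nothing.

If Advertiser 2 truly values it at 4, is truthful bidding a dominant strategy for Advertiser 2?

Yes

Check each profile of the others' bids and compare truth against every alternative bid.
Others bid (4, 4, 4, 9): truth gives 0, best alternative gives -5.
Others bid (4, 4, 9, 4): truth gives 0, best alternative gives -5.
Others bid (4, 4, 9, 9): truth gives 0, best alternative gives -5.
Others bid (4, 9, 4, 4): truth gives 0, best alternative gives -5.
Others bid (4, 9, 4, 9): truth gives 0, best alternative gives -5.
Others bid (4, 9, 9, 4): truth gives 0, best alternative gives -5.
(Remaining 619 profiles checked similarly; truth is weakly best in each.)
In every case the truthful bid is at least as good as any alternative, so it is a dominant strategy.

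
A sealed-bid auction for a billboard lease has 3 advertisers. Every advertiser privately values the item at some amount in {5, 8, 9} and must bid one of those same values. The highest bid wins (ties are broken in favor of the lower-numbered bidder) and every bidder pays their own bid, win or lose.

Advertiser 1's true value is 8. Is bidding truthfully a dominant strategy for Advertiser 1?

Consider the case where Advertiser 2 bids 5 and Advertiser 3 bids 5.
Truthful bid 8: wins, pays 8, utility 8 - 8 = 0.
Bid 5 instead: wins, pays 5, utility 8 - 5 = 3.
Since 3 > 0, bidding 5 is strictly better here, so truthful bidding is not dominant.

No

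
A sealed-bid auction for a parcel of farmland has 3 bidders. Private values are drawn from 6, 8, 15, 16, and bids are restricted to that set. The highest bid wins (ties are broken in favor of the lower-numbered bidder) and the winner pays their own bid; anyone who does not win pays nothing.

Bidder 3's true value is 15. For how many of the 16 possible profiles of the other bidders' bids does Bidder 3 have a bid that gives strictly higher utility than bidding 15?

Others bid (6, 6): truth gives 0; bid 8 gives 7 > 0. Violating.
Others bid (6, 8): truth gives 0; no alternative beats it.
Others bid (6, 15): truth gives 0; no alternative beats it.
(Checking all 16 profiles: 1 has a profitable deviation, 15 do not.)

1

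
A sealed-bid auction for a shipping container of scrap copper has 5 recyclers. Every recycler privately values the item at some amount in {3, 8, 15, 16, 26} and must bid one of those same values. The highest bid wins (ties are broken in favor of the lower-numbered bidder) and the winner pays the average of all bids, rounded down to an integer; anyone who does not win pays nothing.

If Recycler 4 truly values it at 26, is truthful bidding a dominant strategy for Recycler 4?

No

Consider the case where Recycler 1 bids 3, Recycler 2 bids 3, Recycler 3 bids 3 and Recycler 5 bids 3.
Truthful bid 26: wins, pays 7, utility 26 - 7 = 19.
Bid 8 instead: wins, pays 4, utility 26 - 4 = 22.
Since 22 > 19, bidding 8 is strictly better here, so truthful bidding is not dominant.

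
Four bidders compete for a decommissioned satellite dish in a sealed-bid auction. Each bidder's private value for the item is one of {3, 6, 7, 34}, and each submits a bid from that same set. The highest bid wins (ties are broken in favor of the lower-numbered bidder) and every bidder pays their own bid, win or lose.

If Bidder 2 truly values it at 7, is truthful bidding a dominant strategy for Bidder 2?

Consider the case where Bidder 1 bids 3, Bidder 3 bids 3 and Bidder 4 bids 3.
Truthful bid 7: wins, pays 7, utility 7 - 7 = 0.
Bid 6 instead: wins, pays 6, utility 7 - 6 = 1.
Since 1 > 0, bidding 6 is strictly better here, so truthful bidding is not dominant.

No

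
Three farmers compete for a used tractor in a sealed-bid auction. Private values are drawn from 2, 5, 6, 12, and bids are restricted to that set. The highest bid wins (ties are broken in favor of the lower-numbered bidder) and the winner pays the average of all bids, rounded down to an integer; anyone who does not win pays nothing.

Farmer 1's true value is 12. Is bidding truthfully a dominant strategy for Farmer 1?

Consider the case where Farmer 2 bids 2 and Farmer 3 bids 2.
Truthful bid 12: wins, pays 5, utility 12 - 5 = 7.
Bid 2 instead: wins, pays 2, utility 12 - 2 = 10.
Since 10 > 7, bidding 2 is strictly better here, so truthful bidding is not dominant.

No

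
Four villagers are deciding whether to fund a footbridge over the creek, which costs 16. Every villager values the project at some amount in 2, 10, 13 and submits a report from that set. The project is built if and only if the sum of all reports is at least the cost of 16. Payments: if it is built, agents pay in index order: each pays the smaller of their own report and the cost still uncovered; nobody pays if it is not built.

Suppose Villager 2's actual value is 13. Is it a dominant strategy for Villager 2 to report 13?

Consider the case where Villager 1 reports 2, Villager 3 reports 2 and Villager 4 reports 2.
Truthful report 13: project built, pays 13, utility 13 - 13 = 0.
Report 10 instead: project built, pays 10, utility 13 - 10 = 3.
Since 3 > 0, reporting 10 is strictly better here, so truthful reporting is not dominant.

No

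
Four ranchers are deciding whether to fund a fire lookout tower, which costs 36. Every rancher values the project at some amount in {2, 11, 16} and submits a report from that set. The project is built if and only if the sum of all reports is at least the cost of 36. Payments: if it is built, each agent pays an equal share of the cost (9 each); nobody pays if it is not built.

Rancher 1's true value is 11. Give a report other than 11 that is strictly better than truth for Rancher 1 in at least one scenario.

Suppose Rancher 2 reports 2, Rancher 3 reports 2 and Rancher 4 reports 16.
Report 11: project not built, utility 0.
Report 16: project built, pays 9, utility 11 - 9 = 2.
So reporting 16 beats truth here (2 > 0).

16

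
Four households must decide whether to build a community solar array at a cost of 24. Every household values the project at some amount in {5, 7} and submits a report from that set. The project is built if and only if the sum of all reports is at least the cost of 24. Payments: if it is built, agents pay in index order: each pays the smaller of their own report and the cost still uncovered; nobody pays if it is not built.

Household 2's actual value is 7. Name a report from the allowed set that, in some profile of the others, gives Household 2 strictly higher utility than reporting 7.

5

Suppose Household 1 reports 5, Household 3 reports 7 and Household 4 reports 7.
Report 7: project built, pays 7, utility 7 - 7 = 0.
Report 5: project built, pays 5, utility 7 - 5 = 2.
So reporting 5 beats truth here (2 > 0).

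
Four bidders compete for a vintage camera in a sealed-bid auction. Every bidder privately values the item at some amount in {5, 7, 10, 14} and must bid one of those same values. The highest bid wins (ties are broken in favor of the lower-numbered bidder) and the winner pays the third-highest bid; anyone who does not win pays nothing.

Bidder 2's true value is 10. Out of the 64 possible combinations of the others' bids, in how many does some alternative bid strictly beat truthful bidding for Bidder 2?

12

Others bid (5, 5, 14): truth gives 0; bid 14 gives 5 > 0. Violating.
Others bid (5, 7, 14): truth gives 0; bid 14 gives 3 > 0. Violating.
Others bid (5, 14, 5): truth gives 0; bid 14 gives 5 > 0. Violating.
Others bid (5, 14, 7): truth gives 0; bid 14 gives 3 > 0. Violating.
Others bid (5, 5, 5): truth gives 5; no alternative beats it.
Others bid (5, 5, 7): truth gives 5; no alternative beats it.
(Checking all 64 profiles: 12 have a profitable deviation, 52 do not.)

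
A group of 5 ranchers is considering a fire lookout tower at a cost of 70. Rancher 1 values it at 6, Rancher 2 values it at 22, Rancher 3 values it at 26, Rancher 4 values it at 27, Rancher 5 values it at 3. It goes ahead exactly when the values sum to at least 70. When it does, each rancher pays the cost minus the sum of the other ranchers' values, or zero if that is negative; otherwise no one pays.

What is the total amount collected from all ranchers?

33

Total value 84 ≥ cost 70, so it is built.
Rancher 1: others sum to 78; max(0, 70 - 78) = 0.
Rancher 2: others sum to 62; max(0, 70 - 62) = 8.
Rancher 3: others sum to 58; max(0, 70 - 58) = 12.
Rancher 4: others sum to 57; max(0, 70 - 57) = 13.
Rancher 5: others sum to 81; max(0, 70 - 81) = 0.
Total collected = 0 + 8 + 12 + 13 + 0 = 33.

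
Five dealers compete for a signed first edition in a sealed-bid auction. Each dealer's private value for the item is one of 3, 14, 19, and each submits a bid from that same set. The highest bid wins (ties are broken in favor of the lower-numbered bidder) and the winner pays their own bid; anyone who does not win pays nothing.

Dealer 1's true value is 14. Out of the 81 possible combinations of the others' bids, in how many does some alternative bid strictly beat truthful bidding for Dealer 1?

Others bid (3, 3, 3, 3): truth gives 0; bid 3 gives 11 > 0. Violating.
Others bid (3, 3, 3, 14): truth gives 0; no alternative beats it.
Others bid (3, 3, 3, 19): truth gives 0; no alternative beats it.
(Checking all 81 profiles: 1 has a profitable deviation, 80 do not.)

1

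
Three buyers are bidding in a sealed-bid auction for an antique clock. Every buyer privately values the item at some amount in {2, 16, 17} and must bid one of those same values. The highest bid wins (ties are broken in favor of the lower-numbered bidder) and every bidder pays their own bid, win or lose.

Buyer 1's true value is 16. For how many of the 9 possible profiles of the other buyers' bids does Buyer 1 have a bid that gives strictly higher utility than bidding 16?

Others bid (2, 2): truth gives 0; bid 2 gives 14 > 0. Violating.
Others bid (2, 17): truth gives -16; bid 17 gives -1 > -16. Violating.
Others bid (16, 17): truth gives -16; bid 17 gives -1 > -16. Violating.
Others bid (17, 2): truth gives -16; bid 17 gives -1 > -16. Violating.
Others bid (2, 16): truth gives 0; no alternative beats it.
Others bid (16, 2): truth gives 0; no alternative beats it.
(Checking all 9 profiles: 6 have a profitable deviation, 3 do not.)

6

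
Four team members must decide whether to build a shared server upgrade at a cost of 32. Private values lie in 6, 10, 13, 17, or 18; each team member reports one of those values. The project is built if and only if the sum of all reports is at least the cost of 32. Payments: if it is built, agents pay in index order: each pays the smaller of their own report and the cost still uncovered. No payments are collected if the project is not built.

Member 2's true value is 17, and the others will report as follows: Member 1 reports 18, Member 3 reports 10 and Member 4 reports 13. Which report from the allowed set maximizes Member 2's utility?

Report 6: project built, pays 6, utility 17 - 6 = 11.
Report 10: project built, pays 10, utility 17 - 10 = 7.
Report 13: project built, pays 13, utility 17 - 13 = 4.
Report 17: project built, pays 14, utility 17 - 14 = 3.
Report 18: project built, pays 14, utility 17 - 14 = 3.
The best choice is 6 with utility 11.

6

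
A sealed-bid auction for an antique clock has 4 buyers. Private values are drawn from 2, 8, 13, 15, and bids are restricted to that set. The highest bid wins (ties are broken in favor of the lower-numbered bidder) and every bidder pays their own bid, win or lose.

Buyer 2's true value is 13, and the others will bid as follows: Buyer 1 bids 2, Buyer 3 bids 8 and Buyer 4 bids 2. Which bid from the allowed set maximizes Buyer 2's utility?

8

Bid 2: loses but pays 2, utility -2.
Bid 8: wins, pays 8, utility 13 - 8 = 5.
Bid 13: wins, pays 13, utility 13 - 13 = 0.
Bid 15: wins, pays 15, utility 13 - 15 = -2.
The best choice is 8 with utility 5.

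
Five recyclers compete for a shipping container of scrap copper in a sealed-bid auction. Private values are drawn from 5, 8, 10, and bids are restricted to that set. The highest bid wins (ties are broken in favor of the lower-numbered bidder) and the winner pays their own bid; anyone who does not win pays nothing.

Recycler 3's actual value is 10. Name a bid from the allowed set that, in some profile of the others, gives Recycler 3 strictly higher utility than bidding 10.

8

Suppose Recycler 1 bids 5, Recycler 2 bids 5, Recycler 4 bids 5 and Recycler 5 bids 5.
Bid 10: wins, pays 10, utility 10 - 10 = 0.
Bid 8: wins, pays 8, utility 10 - 8 = 2.
So bidding 8 beats truth here (2 > 0).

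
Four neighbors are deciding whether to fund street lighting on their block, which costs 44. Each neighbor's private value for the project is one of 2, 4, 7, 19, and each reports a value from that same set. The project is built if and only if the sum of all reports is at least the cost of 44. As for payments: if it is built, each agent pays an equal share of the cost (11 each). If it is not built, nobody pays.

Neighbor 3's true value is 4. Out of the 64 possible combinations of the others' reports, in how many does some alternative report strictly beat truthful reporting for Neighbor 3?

3

Others report (2, 19, 19): truth gives -7; report 2 gives 0 > -7. Violating.
Others report (19, 2, 19): truth gives -7; report 2 gives 0 > -7. Violating.
Others report (19, 19, 2): truth gives -7; report 2 gives 0 > -7. Violating.
Others report (2, 2, 2): truth gives 0; no alternative beats it.
Others report (2, 2, 4): truth gives 0; no alternative beats it.
(Checking all 64 profiles: 3 have a profitable deviation, 61 do not.)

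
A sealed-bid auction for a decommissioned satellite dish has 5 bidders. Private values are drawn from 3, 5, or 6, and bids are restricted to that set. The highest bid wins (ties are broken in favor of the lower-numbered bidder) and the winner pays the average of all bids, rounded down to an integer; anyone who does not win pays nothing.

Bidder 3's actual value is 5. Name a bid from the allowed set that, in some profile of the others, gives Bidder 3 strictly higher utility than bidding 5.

Suppose Bidder 1 bids 3, Bidder 2 bids 3, Bidder 4 bids 3 and Bidder 5 bids 6.
Bid 5: loses, pays 0, utility 0.
Bid 6: wins, pays 4, utility 5 - 4 = 1.
So bidding 6 beats truth here (1 > 0).

6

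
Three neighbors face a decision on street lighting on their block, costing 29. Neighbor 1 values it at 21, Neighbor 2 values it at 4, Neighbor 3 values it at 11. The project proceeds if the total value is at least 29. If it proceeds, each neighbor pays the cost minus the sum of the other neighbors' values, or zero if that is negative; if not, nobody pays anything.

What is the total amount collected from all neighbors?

Total value 36 ≥ cost 29, so it is built.
Neighbor 1: others sum to 15; max(0, 29 - 15) = 14.
Neighbor 2: others sum to 32; max(0, 29 - 32) = 0.
Neighbor 3: others sum to 25; max(0, 29 - 25) = 4.
Total collected = 14 + 0 + 4 = 18.

18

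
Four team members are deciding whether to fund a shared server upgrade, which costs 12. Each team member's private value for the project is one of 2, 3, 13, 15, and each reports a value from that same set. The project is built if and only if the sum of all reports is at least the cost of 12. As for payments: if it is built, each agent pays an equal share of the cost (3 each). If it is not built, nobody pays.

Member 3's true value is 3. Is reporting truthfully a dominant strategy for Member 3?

Yes

Check each profile of the others' reports and compare truth against every alternative report.
Others report (2, 2, 2): truth gives 0, best alternative gives 0.
Others report (2, 2, 3): truth gives 0, best alternative gives 0.
Others report (2, 2, 13): truth gives 0, best alternative gives 0.
Others report (2, 2, 15): truth gives 0, best alternative gives 0.
Others report (2, 3, 2): truth gives 0, best alternative gives 0.
Others report (2, 3, 3): truth gives 0, best alternative gives 0.
(Remaining 58 profiles checked similarly; truth is weakly best in each.)
In every case the truthful report is at least as good as any alternative, so it is a dominant strategy.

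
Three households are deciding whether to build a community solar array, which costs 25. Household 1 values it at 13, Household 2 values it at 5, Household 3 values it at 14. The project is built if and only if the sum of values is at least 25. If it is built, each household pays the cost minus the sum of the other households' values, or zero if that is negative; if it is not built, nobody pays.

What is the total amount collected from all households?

Total value 32 ≥ cost 25, so it is built.
Household 1: others sum to 19; max(0, 25 - 19) = 6.
Household 2: others sum to 27; max(0, 25 - 27) = 0.
Household 3: others sum to 18; max(0, 25 - 18) = 7.
Total collected = 6 + 0 + 7 = 13.

13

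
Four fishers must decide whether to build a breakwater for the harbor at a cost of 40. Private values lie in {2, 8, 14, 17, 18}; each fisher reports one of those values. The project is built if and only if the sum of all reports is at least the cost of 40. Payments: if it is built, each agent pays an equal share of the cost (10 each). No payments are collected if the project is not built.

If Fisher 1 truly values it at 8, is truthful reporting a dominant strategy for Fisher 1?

Consider the case where Fisher 2 reports 2, Fisher 3 reports 14 and Fisher 4 reports 17.
Truthful report 8: project built, pays 10, utility 8 - 10 = -2.
Report 2 instead: project not built, utility 0.
Since 0 > -2, reporting 2 is strictly better here, so truthful reporting is not dominant.

No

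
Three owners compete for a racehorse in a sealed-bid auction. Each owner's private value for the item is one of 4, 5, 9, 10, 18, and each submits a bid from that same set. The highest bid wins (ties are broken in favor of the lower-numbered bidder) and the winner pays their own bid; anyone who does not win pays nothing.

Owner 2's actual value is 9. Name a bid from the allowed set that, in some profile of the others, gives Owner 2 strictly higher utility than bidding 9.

Suppose Owner 1 bids 4 and Owner 3 bids 4.
Bid 9: wins, pays 9, utility 9 - 9 = 0.
Bid 5: wins, pays 5, utility 9 - 5 = 4.
So bidding 5 beats truth here (4 > 0).

5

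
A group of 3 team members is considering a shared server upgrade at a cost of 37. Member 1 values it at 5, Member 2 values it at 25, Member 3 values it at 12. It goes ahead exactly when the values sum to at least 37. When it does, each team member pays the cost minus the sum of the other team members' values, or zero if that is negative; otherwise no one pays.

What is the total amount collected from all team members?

27

Total value 42 ≥ cost 37, so it is built.
Member 1: others sum to 37; max(0, 37 - 37) = 0.
Member 2: others sum to 17; max(0, 37 - 17) = 20.
Member 3: others sum to 30; max(0, 37 - 30) = 7.
Total collected = 0 + 20 + 7 = 27.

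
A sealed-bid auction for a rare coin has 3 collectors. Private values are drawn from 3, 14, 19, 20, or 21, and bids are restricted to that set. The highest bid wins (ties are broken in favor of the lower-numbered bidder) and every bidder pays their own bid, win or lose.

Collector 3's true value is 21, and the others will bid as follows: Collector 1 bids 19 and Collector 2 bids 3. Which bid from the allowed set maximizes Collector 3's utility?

Bid 3: loses but pays 3, utility -3.
Bid 14: loses but pays 14, utility -14.
Bid 19: loses but pays 19, utility -19.
Bid 20: wins, pays 20, utility 21 - 20 = 1.
Bid 21: wins, pays 21, utility 21 - 21 = 0.
The best choice is 20 with utility 1.

20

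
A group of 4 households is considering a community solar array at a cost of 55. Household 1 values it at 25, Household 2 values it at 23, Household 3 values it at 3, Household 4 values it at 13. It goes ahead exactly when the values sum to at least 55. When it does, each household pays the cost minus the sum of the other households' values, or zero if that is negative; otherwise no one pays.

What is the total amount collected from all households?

34

Total value 64 ≥ cost 55, so it is built.
Household 1: others sum to 39; max(0, 55 - 39) = 16.
Household 2: others sum to 41; max(0, 55 - 41) = 14.
Household 3: others sum to 61; max(0, 55 - 61) = 0.
Household 4: others sum to 51; max(0, 55 - 51) = 4.
Total collected = 16 + 14 + 0 + 4 = 34.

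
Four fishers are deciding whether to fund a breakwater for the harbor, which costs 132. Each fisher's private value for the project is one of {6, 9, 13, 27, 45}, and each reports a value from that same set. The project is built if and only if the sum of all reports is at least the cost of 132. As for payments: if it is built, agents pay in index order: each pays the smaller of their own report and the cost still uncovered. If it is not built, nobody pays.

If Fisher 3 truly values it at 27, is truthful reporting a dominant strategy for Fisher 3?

No

Consider the case where Fisher 1 reports 45, Fisher 2 reports 45 and Fisher 4 reports 45.
Truthful report 27: project built, pays 27, utility 27 - 27 = 0.
Report 6 instead: project built, pays 6, utility 27 - 6 = 21.
Since 21 > 0, reporting 6 is strictly better here, so truthful reporting is not dominant.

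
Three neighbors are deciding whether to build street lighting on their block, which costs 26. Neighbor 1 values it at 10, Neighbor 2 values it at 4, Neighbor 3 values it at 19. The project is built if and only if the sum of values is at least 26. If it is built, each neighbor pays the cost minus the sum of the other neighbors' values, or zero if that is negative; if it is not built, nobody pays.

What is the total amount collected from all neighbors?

15

Total value 33 ≥ cost 26, so it is built.
Neighbor 1: others sum to 23; max(0, 26 - 23) = 3.
Neighbor 2: others sum to 29; max(0, 26 - 29) = 0.
Neighbor 3: others sum to 14; max(0, 26 - 14) = 12.
Total collected = 3 + 0 + 12 = 15.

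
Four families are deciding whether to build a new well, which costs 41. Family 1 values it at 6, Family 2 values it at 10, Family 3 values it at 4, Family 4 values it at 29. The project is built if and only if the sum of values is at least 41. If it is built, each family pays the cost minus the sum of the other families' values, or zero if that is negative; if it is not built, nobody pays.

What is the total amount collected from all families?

23

Total value 49 ≥ cost 41, so it is built.
Family 1: others sum to 43; max(0, 41 - 43) = 0.
Family 2: others sum to 39; max(0, 41 - 39) = 2.
Family 3: others sum to 45; max(0, 41 - 45) = 0.
Family 4: others sum to 20; max(0, 41 - 20) = 21.
Total collected = 0 + 2 + 0 + 21 = 23.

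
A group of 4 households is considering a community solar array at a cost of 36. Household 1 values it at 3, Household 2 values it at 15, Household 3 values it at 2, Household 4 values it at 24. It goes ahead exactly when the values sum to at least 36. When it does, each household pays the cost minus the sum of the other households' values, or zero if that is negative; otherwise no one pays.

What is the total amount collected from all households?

23

Total value 44 ≥ cost 36, so it is built.
Household 1: others sum to 41; max(0, 36 - 41) = 0.
Household 2: others sum to 29; max(0, 36 - 29) = 7.
Household 3: others sum to 42; max(0, 36 - 42) = 0.
Household 4: others sum to 20; max(0, 36 - 20) = 16.
Total collected = 0 + 7 + 0 + 16 = 23.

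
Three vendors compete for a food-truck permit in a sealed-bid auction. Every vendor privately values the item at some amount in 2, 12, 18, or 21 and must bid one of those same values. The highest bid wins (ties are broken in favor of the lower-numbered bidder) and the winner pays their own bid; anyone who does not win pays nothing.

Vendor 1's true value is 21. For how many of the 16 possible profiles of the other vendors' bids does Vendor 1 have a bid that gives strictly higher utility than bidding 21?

9

Others bid (2, 2): truth gives 0; bid 2 gives 19 > 0. Violating.
Others bid (2, 12): truth gives 0; bid 12 gives 9 > 0. Violating.
Others bid (2, 18): truth gives 0; bid 18 gives 3 > 0. Violating.
Others bid (12, 2): truth gives 0; bid 12 gives 9 > 0. Violating.
Others bid (2, 21): truth gives 0; no alternative beats it.
Others bid (12, 21): truth gives 0; no alternative beats it.
(Checking all 16 profiles: 9 have a profitable deviation, 7 do not.)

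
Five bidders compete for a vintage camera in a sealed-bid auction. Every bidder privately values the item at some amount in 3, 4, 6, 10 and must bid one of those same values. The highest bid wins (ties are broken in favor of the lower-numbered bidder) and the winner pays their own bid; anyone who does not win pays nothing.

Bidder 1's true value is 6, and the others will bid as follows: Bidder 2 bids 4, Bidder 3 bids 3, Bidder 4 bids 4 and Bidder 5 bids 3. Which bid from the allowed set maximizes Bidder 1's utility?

Bid 3: loses, pays 0, utility 0.
Bid 4: wins, pays 4, utility 6 - 4 = 2.
Bid 6: wins, pays 6, utility 6 - 6 = 0.
Bid 10: wins, pays 10, utility 6 - 10 = -4.
The best choice is 4 with utility 2.

4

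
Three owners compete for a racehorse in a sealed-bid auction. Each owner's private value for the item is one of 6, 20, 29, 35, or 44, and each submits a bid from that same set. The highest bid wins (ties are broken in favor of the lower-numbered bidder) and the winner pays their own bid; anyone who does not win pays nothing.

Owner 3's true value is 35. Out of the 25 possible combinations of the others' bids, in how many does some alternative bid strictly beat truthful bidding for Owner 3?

Others bid (6, 6): truth gives 0; bid 20 gives 15 > 0. Violating.
Others bid (6, 20): truth gives 0; bid 29 gives 6 > 0. Violating.
Others bid (20, 6): truth gives 0; bid 29 gives 6 > 0. Violating.
Others bid (20, 20): truth gives 0; bid 29 gives 6 > 0. Violating.
Others bid (6, 29): truth gives 0; no alternative beats it.
Others bid (6, 35): truth gives 0; no alternative beats it.
(Checking all 25 profiles: 4 have a profitable deviation, 21 do not.)

4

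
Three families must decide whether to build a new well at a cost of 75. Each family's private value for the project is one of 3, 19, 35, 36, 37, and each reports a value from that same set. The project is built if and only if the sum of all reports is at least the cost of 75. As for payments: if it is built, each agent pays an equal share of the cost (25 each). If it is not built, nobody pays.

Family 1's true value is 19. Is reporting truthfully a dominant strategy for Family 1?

No

Consider the case where Family 2 reports 19 and Family 3 reports 37.
Truthful report 19: project built, pays 25, utility 19 - 25 = -6.
Report 3 instead: project not built, utility 0.
Since 0 > -6, reporting 3 is strictly better here, so truthful reporting is not dominant.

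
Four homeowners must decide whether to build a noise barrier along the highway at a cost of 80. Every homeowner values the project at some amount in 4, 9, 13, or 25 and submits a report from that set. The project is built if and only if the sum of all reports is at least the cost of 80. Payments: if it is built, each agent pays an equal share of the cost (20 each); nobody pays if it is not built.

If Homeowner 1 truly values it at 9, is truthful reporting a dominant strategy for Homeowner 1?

Consider the case where Homeowner 2 reports 25, Homeowner 3 reports 25 and Homeowner 4 reports 25.
Truthful report 9: project built, pays 20, utility 9 - 20 = -11.
Report 4 instead: project not built, utility 0.
Since 0 > -11, reporting 4 is strictly better here, so truthful reporting is not dominant.

No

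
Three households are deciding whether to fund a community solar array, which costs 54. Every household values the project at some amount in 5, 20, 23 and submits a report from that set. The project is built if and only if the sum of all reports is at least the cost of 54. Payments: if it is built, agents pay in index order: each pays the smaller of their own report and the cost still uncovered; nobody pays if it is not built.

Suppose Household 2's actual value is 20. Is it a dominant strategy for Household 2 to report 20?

Yes

Check each profile of the others' reports and compare truth against every alternative report.
Others report (5, 5): truth gives 0, best alternative gives 0.
Others report (5, 20): truth gives 0, best alternative gives 0.
Others report (5, 23): truth gives 0, best alternative gives 0.
Others report (20, 5): truth gives 0, best alternative gives 0.
Others report (20, 20): truth gives 0, best alternative gives 0.
Others report (20, 23): truth gives 0, best alternative gives 0.
(Remaining 3 profiles checked similarly; truth is weakly best in each.)
In every case the truthful report is at least as good as any alternative, so it is a dominant strategy.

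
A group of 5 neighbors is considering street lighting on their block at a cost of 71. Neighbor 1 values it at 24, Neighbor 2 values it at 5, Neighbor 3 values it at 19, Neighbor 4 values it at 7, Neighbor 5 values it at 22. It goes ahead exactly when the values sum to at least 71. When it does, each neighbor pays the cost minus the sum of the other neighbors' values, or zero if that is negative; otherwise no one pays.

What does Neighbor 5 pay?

Total value 77 ≥ cost 71, so the project is built.
The other neighbors' values sum to 55.
Cost minus that sum is 71 - 55 = 16.

16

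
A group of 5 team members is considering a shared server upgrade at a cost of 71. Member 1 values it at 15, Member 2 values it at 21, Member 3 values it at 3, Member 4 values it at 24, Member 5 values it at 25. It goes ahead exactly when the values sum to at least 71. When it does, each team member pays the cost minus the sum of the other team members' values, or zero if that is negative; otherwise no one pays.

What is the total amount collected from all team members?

19

Total value 88 ≥ cost 71, so it is built.
Member 1: others sum to 73; max(0, 71 - 73) = 0.
Member 2: others sum to 67; max(0, 71 - 67) = 4.
Member 3: others sum to 85; max(0, 71 - 85) = 0.
Member 4: others sum to 64; max(0, 71 - 64) = 7.
Member 5: others sum to 63; max(0, 71 - 63) = 8.
Total collected = 0 + 4 + 0 + 7 + 8 = 19.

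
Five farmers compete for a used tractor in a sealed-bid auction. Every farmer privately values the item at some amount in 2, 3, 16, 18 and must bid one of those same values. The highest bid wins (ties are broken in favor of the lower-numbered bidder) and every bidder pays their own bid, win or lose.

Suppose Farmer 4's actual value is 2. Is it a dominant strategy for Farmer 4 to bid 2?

No

Consider the case where Farmer 1 bids 2, Farmer 2 bids 2, Farmer 3 bids 2 and Farmer 5 bids 2.
Truthful bid 2: loses but pays 2, utility -2.
Bid 3 instead: wins, pays 3, utility 2 - 3 = -1.
Since -1 > -2, bidding 3 is strictly better here, so truthful bidding is not dominant.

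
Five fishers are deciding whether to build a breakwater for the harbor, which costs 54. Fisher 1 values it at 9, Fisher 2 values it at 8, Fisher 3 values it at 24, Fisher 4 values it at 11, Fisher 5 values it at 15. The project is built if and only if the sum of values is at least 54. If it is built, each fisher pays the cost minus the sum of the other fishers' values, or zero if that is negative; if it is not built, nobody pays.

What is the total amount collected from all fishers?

Total value 67 ≥ cost 54, so it is built.
Fisher 1: others sum to 58; max(0, 54 - 58) = 0.
Fisher 2: others sum to 59; max(0, 54 - 59) = 0.
Fisher 3: others sum to 43; max(0, 54 - 43) = 11.
Fisher 4: others sum to 56; max(0, 54 - 56) = 0.
Fisher 5: others sum to 52; max(0, 54 - 52) = 2.
Total collected = 0 + 0 + 11 + 0 + 2 = 13.

13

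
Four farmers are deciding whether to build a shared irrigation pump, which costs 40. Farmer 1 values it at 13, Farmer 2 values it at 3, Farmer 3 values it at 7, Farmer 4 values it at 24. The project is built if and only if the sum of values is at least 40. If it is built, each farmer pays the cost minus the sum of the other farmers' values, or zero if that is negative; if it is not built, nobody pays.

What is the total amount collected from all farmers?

23

Total value 47 ≥ cost 40, so it is built.
Farmer 1: others sum to 34; max(0, 40 - 34) = 6.
Farmer 2: others sum to 44; max(0, 40 - 44) = 0.
Farmer 3: others sum to 40; max(0, 40 - 40) = 0.
Farmer 4: others sum to 23; max(0, 40 - 23) = 17.
Total collected = 6 + 0 + 0 + 17 = 23.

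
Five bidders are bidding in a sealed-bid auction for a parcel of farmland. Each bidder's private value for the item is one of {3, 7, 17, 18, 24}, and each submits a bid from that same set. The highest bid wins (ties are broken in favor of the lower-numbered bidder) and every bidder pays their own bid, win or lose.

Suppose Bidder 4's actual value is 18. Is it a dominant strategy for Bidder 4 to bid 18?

Consider the case where Bidder 1 bids 3, Bidder 2 bids 3, Bidder 3 bids 3 and Bidder 5 bids 3.
Truthful bid 18: wins, pays 18, utility 18 - 18 = 0.
Bid 7 instead: wins, pays 7, utility 18 - 7 = 11.
Since 11 > 0, bidding 7 is strictly better here, so truthful bidding is not dominant.

No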